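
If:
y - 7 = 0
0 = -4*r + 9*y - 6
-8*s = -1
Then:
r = 57/4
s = 1/8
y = 7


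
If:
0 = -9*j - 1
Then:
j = -1/9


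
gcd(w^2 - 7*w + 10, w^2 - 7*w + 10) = w^2 - 7*w + 10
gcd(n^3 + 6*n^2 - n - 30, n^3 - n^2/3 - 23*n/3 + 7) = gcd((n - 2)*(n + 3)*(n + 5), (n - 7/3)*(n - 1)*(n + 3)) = n + 3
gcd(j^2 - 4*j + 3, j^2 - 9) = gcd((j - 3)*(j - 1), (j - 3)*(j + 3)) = j - 3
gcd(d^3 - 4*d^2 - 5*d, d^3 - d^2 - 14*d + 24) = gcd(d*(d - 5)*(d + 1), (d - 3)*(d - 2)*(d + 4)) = 1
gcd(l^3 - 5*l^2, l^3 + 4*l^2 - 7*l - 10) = 1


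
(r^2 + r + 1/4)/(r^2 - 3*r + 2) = (r^2 + r + 1/4)/(r^2 - 3*r + 2)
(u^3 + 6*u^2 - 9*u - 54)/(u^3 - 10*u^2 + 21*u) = (u^2 + 9*u + 18)/(u*(u - 7))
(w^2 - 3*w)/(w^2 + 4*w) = (w - 3)/(w + 4)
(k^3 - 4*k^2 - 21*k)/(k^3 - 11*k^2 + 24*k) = (k^2 - 4*k - 21)/(k^2 - 11*k + 24)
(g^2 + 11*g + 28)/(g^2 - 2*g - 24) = (g + 7)/(g - 6)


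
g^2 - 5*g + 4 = (g - 4)*(g - 1)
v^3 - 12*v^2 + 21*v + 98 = (v - 7)^2*(v + 2)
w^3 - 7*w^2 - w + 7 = (w - 7)*(w - 1)*(w + 1)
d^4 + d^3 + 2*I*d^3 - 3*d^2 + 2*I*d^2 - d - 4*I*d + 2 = (d - 1)*(d + 2)*(d + I)^2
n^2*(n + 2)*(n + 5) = n^4 + 7*n^3 + 10*n^2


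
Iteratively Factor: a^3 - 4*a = (a + 2)*(a^2 - 2*a) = (a - 2)*(a + 2)*(a)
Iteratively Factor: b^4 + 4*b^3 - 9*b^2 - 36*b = (b)*(b^3 + 4*b^2 - 9*b - 36) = b*(b - 3)*(b^2 + 7*b + 12) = b*(b - 3)*(b + 4)*(b + 3)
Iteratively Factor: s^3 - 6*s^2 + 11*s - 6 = (s - 2)*(s^2 - 4*s + 3) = (s - 2)*(s - 1)*(s - 3)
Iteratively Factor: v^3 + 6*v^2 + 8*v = (v)*(v^2 + 6*v + 8) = v*(v + 4)*(v + 2)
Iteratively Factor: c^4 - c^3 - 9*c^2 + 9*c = (c + 3)*(c^3 - 4*c^2 + 3*c) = c*(c + 3)*(c^2 - 4*c + 3) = c*(c - 3)*(c + 3)*(c - 1)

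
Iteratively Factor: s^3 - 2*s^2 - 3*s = (s + 1)*(s^2 - 3*s) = s*(s + 1)*(s - 3)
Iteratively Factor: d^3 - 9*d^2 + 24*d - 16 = (d - 1)*(d^2 - 8*d + 16) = (d - 4)*(d - 1)*(d - 4)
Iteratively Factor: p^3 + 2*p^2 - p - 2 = (p + 2)*(p^2 - 1) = (p + 1)*(p + 2)*(p - 1)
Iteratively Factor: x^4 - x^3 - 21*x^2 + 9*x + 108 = (x - 3)*(x^3 + 2*x^2 - 15*x - 36) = (x - 3)*(x + 3)*(x^2 - x - 12) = (x - 3)*(x + 3)^2*(x - 4)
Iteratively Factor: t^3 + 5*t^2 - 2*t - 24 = (t + 4)*(t^2 + t - 6) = (t + 3)*(t + 4)*(t - 2)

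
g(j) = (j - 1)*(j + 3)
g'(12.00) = 26.00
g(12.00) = 165.00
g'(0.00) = 2.00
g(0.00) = -3.00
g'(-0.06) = 1.88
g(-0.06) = -3.12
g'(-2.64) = -3.28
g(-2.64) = -1.31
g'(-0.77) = 0.46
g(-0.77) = -3.95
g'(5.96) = 13.92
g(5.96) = 44.44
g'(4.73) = 11.46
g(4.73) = 28.83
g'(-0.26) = 1.48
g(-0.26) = -3.45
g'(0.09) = 2.18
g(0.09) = -2.81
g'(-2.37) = -2.74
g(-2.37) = -2.12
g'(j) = 2*j + 2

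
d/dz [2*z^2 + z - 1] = 4*z + 1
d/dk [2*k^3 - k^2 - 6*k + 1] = 6*k^2 - 2*k - 6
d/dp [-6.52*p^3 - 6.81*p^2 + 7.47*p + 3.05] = -19.56*p^2 - 13.62*p + 7.47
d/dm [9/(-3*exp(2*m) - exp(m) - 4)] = (54*exp(m) + 9)*exp(m)/(3*exp(2*m) + exp(m) + 4)^2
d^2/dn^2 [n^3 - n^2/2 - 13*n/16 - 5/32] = 6*n - 1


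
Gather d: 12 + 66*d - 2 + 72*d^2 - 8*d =72*d^2 + 58*d + 10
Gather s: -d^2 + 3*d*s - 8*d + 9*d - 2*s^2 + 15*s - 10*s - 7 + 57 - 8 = -d^2 + d - 2*s^2 + s*(3*d + 5) + 42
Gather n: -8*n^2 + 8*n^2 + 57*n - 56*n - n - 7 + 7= 0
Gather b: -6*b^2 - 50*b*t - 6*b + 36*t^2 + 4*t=-6*b^2 + b*(-50*t - 6) + 36*t^2 + 4*t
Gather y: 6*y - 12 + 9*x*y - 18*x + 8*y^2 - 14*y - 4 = -18*x + 8*y^2 + y*(9*x - 8) - 16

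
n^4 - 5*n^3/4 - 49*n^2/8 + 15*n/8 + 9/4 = (n - 3)*(n - 3/4)*(n + 1/2)*(n + 2)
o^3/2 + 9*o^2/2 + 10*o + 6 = (o/2 + 1/2)*(o + 2)*(o + 6)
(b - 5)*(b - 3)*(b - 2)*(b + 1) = b^4 - 9*b^3 + 21*b^2 + b - 30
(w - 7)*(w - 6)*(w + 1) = w^3 - 12*w^2 + 29*w + 42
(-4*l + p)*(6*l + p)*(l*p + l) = -24*l^3*p - 24*l^3 + 2*l^2*p^2 + 2*l^2*p + l*p^3 + l*p^2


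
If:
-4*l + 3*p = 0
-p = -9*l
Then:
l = 0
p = 0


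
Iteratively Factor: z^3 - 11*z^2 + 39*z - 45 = (z - 3)*(z^2 - 8*z + 15) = (z - 3)^2*(z - 5)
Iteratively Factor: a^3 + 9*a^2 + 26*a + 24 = (a + 3)*(a^2 + 6*a + 8) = (a + 3)*(a + 4)*(a + 2)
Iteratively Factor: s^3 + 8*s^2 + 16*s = (s + 4)*(s^2 + 4*s) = s*(s + 4)*(s + 4)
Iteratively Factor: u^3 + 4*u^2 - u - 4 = (u + 1)*(u^2 + 3*u - 4) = (u + 1)*(u + 4)*(u - 1)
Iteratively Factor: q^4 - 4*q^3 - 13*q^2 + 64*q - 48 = (q - 4)*(q^3 - 13*q + 12) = (q - 4)*(q - 1)*(q^2 + q - 12) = (q - 4)*(q - 1)*(q + 4)*(q - 3)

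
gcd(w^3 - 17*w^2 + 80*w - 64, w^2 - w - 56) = w - 8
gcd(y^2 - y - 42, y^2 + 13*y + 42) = y + 6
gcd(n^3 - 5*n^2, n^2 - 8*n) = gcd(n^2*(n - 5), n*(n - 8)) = n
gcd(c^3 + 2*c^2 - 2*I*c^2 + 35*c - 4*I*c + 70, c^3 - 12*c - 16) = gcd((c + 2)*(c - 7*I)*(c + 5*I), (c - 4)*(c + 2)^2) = c + 2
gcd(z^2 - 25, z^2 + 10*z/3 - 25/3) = z + 5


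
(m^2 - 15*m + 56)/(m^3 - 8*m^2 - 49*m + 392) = 1/(m + 7)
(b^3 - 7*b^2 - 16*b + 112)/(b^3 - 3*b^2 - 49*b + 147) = (b^2 - 16)/(b^2 + 4*b - 21)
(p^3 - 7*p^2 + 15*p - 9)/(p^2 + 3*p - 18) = (p^2 - 4*p + 3)/(p + 6)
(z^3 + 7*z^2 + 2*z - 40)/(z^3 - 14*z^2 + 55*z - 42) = (z^3 + 7*z^2 + 2*z - 40)/(z^3 - 14*z^2 + 55*z - 42)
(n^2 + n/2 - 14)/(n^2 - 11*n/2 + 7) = (n + 4)/(n - 2)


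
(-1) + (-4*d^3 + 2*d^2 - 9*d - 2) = -4*d^3 + 2*d^2 - 9*d - 3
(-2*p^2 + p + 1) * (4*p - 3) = -8*p^3 + 10*p^2 + p - 3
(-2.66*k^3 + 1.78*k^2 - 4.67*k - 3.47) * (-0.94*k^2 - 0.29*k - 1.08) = 2.5004*k^5 - 0.9018*k^4 + 6.7464*k^3 + 2.6937*k^2 + 6.0499*k + 3.7476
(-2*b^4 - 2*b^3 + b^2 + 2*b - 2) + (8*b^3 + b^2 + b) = -2*b^4 + 6*b^3 + 2*b^2 + 3*b - 2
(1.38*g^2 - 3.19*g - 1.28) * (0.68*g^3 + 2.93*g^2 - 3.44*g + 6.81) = 0.9384*g^5 + 1.8742*g^4 - 14.9643*g^3 + 16.621*g^2 - 17.3207*g - 8.7168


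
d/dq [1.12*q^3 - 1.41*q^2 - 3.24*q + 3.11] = 3.36*q^2 - 2.82*q - 3.24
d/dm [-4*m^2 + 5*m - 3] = 5 - 8*m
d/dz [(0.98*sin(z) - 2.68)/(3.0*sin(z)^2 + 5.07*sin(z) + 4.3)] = (-2.94*sin(z)^2 + 16.08*sin(z) + 17.8016)*cos(z)/(9.0*sin(z)^4 + 30.42*sin(z)^3 + 51.5049*sin(z)^2 + 43.602*sin(z) + 18.49)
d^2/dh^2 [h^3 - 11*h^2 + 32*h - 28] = 6*h - 22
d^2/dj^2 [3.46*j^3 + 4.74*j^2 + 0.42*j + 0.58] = 20.76*j + 9.48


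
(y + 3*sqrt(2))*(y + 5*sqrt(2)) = y^2 + 8*sqrt(2)*y + 30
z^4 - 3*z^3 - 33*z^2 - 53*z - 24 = (z - 8)*(z + 1)^2*(z + 3)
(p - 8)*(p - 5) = p^2 - 13*p + 40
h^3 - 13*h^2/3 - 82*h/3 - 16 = (h - 8)*(h + 2/3)*(h + 3)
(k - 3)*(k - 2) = k^2 - 5*k + 6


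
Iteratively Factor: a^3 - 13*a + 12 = (a - 3)*(a^2 + 3*a - 4) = (a - 3)*(a - 1)*(a + 4)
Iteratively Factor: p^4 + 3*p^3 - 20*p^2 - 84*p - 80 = (p + 4)*(p^3 - p^2 - 16*p - 20) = (p + 2)*(p + 4)*(p^2 - 3*p - 10) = (p + 2)^2*(p + 4)*(p - 5)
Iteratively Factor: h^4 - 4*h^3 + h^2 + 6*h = (h - 2)*(h^3 - 2*h^2 - 3*h) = (h - 2)*(h + 1)*(h^2 - 3*h) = h*(h - 2)*(h + 1)*(h - 3)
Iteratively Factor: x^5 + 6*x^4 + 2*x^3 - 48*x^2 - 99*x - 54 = (x - 3)*(x^4 + 9*x^3 + 29*x^2 + 39*x + 18) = (x - 3)*(x + 2)*(x^3 + 7*x^2 + 15*x + 9) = (x - 3)*(x + 2)*(x + 3)*(x^2 + 4*x + 3) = (x - 3)*(x + 2)*(x + 3)^2*(x + 1)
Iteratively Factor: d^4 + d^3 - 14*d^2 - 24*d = (d)*(d^3 + d^2 - 14*d - 24) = d*(d + 3)*(d^2 - 2*d - 8) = d*(d + 2)*(d + 3)*(d - 4)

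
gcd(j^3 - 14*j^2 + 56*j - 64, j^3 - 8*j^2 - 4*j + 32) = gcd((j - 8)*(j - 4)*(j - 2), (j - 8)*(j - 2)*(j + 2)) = j^2 - 10*j + 16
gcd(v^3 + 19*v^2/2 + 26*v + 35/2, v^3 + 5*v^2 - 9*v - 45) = v + 5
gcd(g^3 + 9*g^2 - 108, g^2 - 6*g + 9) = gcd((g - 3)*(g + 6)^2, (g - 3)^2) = g - 3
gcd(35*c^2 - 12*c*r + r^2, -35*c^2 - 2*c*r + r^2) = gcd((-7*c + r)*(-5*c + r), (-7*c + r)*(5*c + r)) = -7*c + r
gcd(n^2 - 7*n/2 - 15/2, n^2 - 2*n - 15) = n - 5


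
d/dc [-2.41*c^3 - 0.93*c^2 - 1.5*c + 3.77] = -7.23*c^2 - 1.86*c - 1.5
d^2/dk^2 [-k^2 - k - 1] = -2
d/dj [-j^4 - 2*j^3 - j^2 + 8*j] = -4*j^3 - 6*j^2 - 2*j + 8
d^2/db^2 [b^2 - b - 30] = 2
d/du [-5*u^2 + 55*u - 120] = 55 - 10*u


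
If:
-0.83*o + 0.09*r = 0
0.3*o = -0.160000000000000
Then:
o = -0.53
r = -4.92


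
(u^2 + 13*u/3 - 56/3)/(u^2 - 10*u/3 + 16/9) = 3*(u + 7)/(3*u - 2)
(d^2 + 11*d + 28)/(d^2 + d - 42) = (d + 4)/(d - 6)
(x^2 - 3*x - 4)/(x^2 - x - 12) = (x + 1)/(x + 3)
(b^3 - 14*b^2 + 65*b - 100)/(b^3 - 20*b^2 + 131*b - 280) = (b^2 - 9*b + 20)/(b^2 - 15*b + 56)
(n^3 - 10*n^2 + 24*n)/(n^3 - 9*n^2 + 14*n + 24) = n/(n + 1)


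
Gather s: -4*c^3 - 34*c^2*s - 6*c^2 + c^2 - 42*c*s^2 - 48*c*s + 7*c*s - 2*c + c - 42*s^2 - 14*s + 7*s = -4*c^3 - 5*c^2 - c + s^2*(-42*c - 42) + s*(-34*c^2 - 41*c - 7)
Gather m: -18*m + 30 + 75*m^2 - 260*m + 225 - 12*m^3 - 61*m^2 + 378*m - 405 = -12*m^3 + 14*m^2 + 100*m - 150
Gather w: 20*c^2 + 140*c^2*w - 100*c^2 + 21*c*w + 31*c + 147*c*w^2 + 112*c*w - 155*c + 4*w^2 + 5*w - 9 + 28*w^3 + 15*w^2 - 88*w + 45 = -80*c^2 - 124*c + 28*w^3 + w^2*(147*c + 19) + w*(140*c^2 + 133*c - 83) + 36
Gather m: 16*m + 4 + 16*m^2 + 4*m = 16*m^2 + 20*m + 4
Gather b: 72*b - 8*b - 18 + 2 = 64*b - 16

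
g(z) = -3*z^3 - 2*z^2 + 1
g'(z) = -9*z^2 - 4*z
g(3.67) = -174.23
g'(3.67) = -135.90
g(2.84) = -83.85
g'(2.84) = -83.95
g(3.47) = -148.43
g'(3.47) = -122.25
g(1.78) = -22.26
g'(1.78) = -35.64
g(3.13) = -110.59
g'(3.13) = -100.69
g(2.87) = -86.39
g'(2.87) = -85.61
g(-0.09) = 0.99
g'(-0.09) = 0.29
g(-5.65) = 478.24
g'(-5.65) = -264.70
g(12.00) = -5471.00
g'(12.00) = -1344.00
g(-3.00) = 64.00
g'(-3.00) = -69.00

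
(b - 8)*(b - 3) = b^2 - 11*b + 24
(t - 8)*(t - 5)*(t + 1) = t^3 - 12*t^2 + 27*t + 40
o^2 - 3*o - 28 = (o - 7)*(o + 4)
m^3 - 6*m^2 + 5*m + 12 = (m - 4)*(m - 3)*(m + 1)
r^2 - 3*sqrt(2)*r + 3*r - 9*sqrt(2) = (r + 3)*(r - 3*sqrt(2))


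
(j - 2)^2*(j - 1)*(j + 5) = j^4 - 17*j^2 + 36*j - 20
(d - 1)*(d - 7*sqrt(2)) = d^2 - 7*sqrt(2)*d - d + 7*sqrt(2)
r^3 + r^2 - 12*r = r*(r - 3)*(r + 4)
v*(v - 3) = v^2 - 3*v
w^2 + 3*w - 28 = (w - 4)*(w + 7)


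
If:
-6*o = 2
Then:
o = -1/3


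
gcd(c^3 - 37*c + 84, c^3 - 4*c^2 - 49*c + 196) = c^2 + 3*c - 28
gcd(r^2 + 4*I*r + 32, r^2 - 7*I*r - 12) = r - 4*I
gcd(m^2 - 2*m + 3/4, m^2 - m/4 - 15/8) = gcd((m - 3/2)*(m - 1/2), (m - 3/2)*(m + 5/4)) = m - 3/2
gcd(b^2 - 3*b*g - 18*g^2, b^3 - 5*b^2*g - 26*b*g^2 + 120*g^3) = b - 6*g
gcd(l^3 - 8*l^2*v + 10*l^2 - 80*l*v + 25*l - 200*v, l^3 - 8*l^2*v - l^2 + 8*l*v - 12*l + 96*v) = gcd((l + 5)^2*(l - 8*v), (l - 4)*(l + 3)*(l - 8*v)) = -l + 8*v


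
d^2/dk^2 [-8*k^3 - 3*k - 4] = -48*k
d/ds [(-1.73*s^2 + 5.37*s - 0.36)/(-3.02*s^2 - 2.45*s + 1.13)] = (20.4559*s^2 - 6.0842*s + 5.1861)/(9.1204*s^4 + 14.798*s^3 - 0.822699999999998*s^2 - 5.537*s + 1.2769)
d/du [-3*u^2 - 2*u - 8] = -6*u - 2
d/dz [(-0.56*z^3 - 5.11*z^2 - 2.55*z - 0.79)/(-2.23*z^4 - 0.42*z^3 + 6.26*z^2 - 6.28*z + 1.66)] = (-1.2488*z^6 - 22.7906*z^5 - 22.7113*z^4 - 2.1552*z^3 + 44.2696*z^2 - 7.0744*z - 9.1942)/(4.9729*z^8 + 1.8732*z^7 - 27.7432*z^6 + 22.7504*z^5 + 37.0592*z^4 - 80.02*z^3 + 60.2216*z^2 - 20.8496*z + 2.7556)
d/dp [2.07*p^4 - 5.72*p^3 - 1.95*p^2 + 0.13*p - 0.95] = 8.28*p^3 - 17.16*p^2 - 3.9*p + 0.13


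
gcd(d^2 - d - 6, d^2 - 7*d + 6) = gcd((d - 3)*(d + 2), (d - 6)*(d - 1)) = 1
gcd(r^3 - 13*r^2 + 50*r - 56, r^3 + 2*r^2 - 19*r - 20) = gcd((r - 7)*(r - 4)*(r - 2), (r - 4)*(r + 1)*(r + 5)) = r - 4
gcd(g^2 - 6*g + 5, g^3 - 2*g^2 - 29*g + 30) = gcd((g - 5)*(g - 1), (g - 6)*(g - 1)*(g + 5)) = g - 1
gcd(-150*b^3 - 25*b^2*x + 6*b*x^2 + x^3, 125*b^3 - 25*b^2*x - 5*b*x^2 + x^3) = -25*b^2 + x^2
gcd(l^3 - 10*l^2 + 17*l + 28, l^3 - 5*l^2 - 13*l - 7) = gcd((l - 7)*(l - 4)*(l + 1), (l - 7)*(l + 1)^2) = l^2 - 6*l - 7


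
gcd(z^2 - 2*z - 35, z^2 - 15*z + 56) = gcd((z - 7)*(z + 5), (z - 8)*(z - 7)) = z - 7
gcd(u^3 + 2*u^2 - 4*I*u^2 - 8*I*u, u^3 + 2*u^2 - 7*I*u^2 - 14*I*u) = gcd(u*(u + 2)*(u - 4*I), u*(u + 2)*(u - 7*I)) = u^2 + 2*u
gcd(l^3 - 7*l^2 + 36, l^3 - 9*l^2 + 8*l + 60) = l^2 - 4*l - 12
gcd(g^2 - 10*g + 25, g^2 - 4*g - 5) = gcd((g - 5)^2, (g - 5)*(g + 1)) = g - 5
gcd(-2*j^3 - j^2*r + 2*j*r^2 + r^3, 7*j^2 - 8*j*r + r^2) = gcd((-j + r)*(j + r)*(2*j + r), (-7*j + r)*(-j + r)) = -j + r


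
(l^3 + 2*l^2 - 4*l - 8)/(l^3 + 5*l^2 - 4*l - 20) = (l + 2)/(l + 5)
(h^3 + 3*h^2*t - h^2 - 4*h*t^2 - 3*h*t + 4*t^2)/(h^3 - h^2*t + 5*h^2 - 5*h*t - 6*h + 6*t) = (h + 4*t)/(h + 6)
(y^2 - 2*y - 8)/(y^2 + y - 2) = (y - 4)/(y - 1)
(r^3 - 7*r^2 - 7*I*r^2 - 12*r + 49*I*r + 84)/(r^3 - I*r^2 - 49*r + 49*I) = (r^2 - 7*I*r - 12)/(r^2 + r*(7 - I) - 7*I)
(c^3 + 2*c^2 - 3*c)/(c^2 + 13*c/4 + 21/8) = 8*c*(c^2 + 2*c - 3)/(8*c^2 + 26*c + 21)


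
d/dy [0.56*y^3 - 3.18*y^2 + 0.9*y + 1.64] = 1.68*y^2 - 6.36*y + 0.9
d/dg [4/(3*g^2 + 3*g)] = 4*(-2*g - 1)/(3*g^2*(g + 1)^2)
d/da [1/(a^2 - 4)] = -2*a/(a^2 - 4)^2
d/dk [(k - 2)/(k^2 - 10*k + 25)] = (-k - 1)/(k^3 - 15*k^2 + 75*k - 125)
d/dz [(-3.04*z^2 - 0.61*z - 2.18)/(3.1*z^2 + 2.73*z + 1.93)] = (-6.4082*z^2 + 1.7816*z + 4.7741)/(9.61*z^4 + 16.926*z^3 + 19.4189*z^2 + 10.5378*z + 3.7249)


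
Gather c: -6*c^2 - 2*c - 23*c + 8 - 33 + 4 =-6*c^2 - 25*c - 21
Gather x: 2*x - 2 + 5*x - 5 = 7*x - 7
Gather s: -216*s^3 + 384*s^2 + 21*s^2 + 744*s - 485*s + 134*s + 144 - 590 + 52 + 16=-216*s^3 + 405*s^2 + 393*s - 378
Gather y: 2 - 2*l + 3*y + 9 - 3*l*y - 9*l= -11*l + y*(3 - 3*l) + 11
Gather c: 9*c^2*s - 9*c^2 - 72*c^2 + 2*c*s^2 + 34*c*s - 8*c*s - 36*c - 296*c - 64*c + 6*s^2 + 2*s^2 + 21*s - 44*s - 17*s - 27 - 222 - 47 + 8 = c^2*(9*s - 81) + c*(2*s^2 + 26*s - 396) + 8*s^2 - 40*s - 288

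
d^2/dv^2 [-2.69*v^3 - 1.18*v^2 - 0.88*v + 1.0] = -16.14*v - 2.36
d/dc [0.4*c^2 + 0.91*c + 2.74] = 0.8*c + 0.91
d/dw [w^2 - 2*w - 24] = 2*w - 2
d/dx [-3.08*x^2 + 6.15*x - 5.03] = 6.15 - 6.16*x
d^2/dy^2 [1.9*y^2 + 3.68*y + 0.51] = 3.80000000000000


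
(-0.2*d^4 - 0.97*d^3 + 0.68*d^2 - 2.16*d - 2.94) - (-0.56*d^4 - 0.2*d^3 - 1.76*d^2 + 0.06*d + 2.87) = 0.36*d^4 - 0.77*d^3 + 2.44*d^2 - 2.22*d - 5.81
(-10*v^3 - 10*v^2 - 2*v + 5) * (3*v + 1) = -30*v^4 - 40*v^3 - 16*v^2 + 13*v + 5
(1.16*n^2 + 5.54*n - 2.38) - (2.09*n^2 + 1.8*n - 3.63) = -0.93*n^2 + 3.74*n + 1.25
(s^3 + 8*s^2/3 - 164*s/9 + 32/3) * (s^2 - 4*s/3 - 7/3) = s^5 + 4*s^4/3 - 217*s^3/9 + 776*s^2/27 + 764*s/27 - 224/9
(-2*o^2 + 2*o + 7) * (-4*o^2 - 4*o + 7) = 8*o^4 - 50*o^2 - 14*o + 49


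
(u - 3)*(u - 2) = u^2 - 5*u + 6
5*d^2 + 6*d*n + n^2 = (d + n)*(5*d + n)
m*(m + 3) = m^2 + 3*m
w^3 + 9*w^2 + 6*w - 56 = (w - 2)*(w + 4)*(w + 7)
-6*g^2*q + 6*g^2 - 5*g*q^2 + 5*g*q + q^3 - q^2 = (-6*g + q)*(g + q)*(q - 1)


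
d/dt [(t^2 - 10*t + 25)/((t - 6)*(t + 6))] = 2*(5*t^2 - 61*t + 180)/(t^4 - 72*t^2 + 1296)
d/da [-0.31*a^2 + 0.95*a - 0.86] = 0.95 - 0.62*a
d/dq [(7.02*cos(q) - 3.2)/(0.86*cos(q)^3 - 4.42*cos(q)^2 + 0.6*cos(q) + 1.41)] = (12.0744*cos(q)^3 - 39.2844*cos(q)^2 + 28.288*cos(q) - 11.8182)*sin(q)/(0.7396*cos(q)^6 - 7.6024*cos(q)^5 + 20.5684*cos(q)^4 - 2.8788*cos(q)^3 - 12.1044*cos(q)^2 + 1.692*cos(q) + 1.9881)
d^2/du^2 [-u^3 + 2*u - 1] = -6*u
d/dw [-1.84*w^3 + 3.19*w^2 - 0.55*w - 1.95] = -5.52*w^2 + 6.38*w - 0.55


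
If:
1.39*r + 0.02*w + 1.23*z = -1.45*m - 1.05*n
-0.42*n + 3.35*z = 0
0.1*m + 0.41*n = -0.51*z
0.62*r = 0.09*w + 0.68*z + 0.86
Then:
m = -37.802380952381*z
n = 7.97619047619048*z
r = 29.6898961038961*z + 0.125090909090909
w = 196.97483982684*z - 8.69381818181818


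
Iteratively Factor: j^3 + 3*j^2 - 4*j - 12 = (j + 2)*(j^2 + j - 6) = (j + 2)*(j + 3)*(j - 2)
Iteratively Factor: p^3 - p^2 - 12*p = (p + 3)*(p^2 - 4*p) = p*(p + 3)*(p - 4)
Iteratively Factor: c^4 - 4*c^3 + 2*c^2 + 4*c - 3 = (c + 1)*(c^3 - 5*c^2 + 7*c - 3) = (c - 3)*(c + 1)*(c^2 - 2*c + 1) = (c - 3)*(c - 1)*(c + 1)*(c - 1)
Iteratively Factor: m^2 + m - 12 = (m - 3)*(m + 4)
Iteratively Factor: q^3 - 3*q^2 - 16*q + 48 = (q - 4)*(q^2 + q - 12) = (q - 4)*(q - 3)*(q + 4)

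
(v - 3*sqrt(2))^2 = v^2 - 6*sqrt(2)*v + 18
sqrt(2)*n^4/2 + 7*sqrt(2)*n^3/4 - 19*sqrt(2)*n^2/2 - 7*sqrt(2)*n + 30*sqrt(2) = (n - 5/2)*(n - 2)*(n + 6)*(sqrt(2)*n/2 + sqrt(2))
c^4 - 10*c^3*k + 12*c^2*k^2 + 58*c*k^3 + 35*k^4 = (c - 7*k)*(c - 5*k)*(c + k)^2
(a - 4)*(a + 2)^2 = a^3 - 12*a - 16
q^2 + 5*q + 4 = (q + 1)*(q + 4)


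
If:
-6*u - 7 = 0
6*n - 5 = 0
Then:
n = 5/6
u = -7/6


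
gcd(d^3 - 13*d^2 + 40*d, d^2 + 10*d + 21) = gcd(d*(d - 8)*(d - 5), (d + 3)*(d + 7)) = 1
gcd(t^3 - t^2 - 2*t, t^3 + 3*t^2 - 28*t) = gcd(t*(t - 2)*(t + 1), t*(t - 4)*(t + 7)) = t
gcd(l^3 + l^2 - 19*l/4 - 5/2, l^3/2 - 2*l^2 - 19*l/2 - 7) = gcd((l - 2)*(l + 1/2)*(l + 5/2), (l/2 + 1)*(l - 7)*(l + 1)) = 1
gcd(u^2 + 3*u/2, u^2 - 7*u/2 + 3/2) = 1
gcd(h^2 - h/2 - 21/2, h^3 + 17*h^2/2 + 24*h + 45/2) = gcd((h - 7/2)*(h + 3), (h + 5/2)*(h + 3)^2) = h + 3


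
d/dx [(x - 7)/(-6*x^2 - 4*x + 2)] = (3*x^2 - 42*x - 13)/(2*(9*x^4 + 12*x^3 - 2*x^2 - 4*x + 1))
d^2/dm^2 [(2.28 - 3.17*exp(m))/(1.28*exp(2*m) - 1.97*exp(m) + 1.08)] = (-5.193728*exp(4*m) + 6.948736*exp(3*m) + 9.04550400000002*exp(2*m) - 10.503528*exp(m) + 1.15344)*exp(m)/(2.097152*exp(6*m) - 9.682944*exp(5*m) + 20.211072*exp(4*m) - 23.985341*exp(3*m) + 17.053092*exp(2*m) - 6.893424*exp(m) + 1.259712)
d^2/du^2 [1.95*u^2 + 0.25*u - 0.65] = 3.90000000000000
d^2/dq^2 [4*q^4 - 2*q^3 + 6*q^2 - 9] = 48*q^2 - 12*q + 12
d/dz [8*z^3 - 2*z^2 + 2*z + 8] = 24*z^2 - 4*z + 2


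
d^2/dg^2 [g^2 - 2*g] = 2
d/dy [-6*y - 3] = -6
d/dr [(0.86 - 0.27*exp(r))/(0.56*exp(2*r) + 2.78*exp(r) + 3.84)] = (0.1512*exp(2*r) - 0.9632*exp(r) - 3.4276)*exp(r)/(0.3136*exp(4*r) + 3.1136*exp(3*r) + 12.0292*exp(2*r) + 21.3504*exp(r) + 14.7456)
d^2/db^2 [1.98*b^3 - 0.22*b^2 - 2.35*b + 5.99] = 11.88*b - 0.44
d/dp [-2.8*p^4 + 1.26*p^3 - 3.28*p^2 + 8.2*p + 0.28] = -11.2*p^3 + 3.78*p^2 - 6.56*p + 8.2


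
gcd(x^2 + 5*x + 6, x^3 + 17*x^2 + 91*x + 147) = x + 3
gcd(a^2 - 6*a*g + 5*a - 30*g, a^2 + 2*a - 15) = a + 5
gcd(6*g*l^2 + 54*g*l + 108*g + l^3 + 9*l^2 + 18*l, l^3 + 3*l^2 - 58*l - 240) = l + 6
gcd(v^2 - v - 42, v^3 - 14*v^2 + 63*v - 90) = 1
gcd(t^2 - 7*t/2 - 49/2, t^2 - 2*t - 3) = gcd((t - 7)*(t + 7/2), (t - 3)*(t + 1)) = 1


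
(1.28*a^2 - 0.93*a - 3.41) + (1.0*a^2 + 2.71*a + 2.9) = 2.28*a^2 + 1.78*a - 0.51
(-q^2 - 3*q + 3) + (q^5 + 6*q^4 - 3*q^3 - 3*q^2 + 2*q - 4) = q^5 + 6*q^4 - 3*q^3 - 4*q^2 - q - 1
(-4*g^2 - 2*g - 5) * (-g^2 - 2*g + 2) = 4*g^4 + 10*g^3 + g^2 + 6*g - 10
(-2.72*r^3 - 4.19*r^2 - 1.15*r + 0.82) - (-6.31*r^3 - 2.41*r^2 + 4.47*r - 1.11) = 3.59*r^3 - 1.78*r^2 - 5.62*r + 1.93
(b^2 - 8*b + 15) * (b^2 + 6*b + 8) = b^4 - 2*b^3 - 25*b^2 + 26*b + 120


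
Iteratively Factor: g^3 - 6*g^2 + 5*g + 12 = (g - 4)*(g^2 - 2*g - 3) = (g - 4)*(g + 1)*(g - 3)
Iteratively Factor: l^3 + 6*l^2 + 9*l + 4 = (l + 1)*(l^2 + 5*l + 4) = (l + 1)^2*(l + 4)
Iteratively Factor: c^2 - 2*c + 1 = (c - 1)*(c - 1)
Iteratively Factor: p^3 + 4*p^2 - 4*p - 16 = (p + 4)*(p^2 - 4) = (p - 2)*(p + 4)*(p + 2)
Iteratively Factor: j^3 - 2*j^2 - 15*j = (j + 3)*(j^2 - 5*j) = j*(j + 3)*(j - 5)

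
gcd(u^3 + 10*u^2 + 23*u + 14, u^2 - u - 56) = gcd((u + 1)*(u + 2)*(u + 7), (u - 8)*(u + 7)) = u + 7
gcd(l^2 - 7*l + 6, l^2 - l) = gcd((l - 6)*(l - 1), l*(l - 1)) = l - 1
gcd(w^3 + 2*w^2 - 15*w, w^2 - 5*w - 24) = 1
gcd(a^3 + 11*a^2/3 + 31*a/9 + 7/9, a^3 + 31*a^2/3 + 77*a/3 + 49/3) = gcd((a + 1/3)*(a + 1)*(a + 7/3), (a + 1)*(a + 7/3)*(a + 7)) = a^2 + 10*a/3 + 7/3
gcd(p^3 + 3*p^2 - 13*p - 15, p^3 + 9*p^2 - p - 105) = p^2 + 2*p - 15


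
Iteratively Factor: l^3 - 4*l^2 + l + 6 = (l - 2)*(l^2 - 2*l - 3) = (l - 2)*(l + 1)*(l - 3)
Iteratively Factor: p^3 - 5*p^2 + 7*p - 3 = (p - 3)*(p^2 - 2*p + 1) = (p - 3)*(p - 1)*(p - 1)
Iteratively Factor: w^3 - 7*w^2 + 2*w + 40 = (w - 4)*(w^2 - 3*w - 10) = (w - 4)*(w + 2)*(w - 5)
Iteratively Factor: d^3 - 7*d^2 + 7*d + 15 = (d - 3)*(d^2 - 4*d - 5) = (d - 5)*(d - 3)*(d + 1)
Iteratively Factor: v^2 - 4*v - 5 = (v + 1)*(v - 5)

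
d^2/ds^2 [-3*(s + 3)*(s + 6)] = -6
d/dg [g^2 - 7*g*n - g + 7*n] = 2*g - 7*n - 1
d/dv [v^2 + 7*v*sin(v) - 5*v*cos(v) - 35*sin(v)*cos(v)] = 5*v*sin(v) + 7*v*cos(v) + 2*v + 7*sin(v) - 5*cos(v) - 35*cos(2*v)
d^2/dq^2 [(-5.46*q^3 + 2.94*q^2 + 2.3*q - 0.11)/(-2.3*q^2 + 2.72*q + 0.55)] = (8.5265128291212e-14*q^5 - 5.6843418860808e-14*q^4 + 33.485048*q^3 + 30.18576*q^2 - 11.67606*q + 7.008848)/(12.167*q^6 - 43.1664*q^5 + 42.32046*q^4 + 0.521151999999997*q^3 - 10.12011*q^2 - 2.4684*q - 0.166375)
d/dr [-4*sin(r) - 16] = -4*cos(r)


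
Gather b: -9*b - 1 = -9*b - 1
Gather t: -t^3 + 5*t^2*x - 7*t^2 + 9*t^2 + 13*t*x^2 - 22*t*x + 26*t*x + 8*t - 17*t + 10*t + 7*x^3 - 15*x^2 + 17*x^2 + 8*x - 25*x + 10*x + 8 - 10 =-t^3 + t^2*(5*x + 2) + t*(13*x^2 + 4*x + 1) + 7*x^3 + 2*x^2 - 7*x - 2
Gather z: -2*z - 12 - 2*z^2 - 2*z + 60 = -2*z^2 - 4*z + 48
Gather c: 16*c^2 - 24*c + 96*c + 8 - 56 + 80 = 16*c^2 + 72*c + 32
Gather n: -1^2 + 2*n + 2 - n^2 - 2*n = 1 - n^2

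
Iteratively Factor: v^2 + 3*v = (v + 3)*(v)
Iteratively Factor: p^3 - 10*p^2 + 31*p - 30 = (p - 3)*(p^2 - 7*p + 10) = (p - 3)*(p - 2)*(p - 5)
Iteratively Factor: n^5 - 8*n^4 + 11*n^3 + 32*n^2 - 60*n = (n - 2)*(n^4 - 6*n^3 - n^2 + 30*n) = (n - 2)*(n + 2)*(n^3 - 8*n^2 + 15*n) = (n - 5)*(n - 2)*(n + 2)*(n^2 - 3*n) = n*(n - 5)*(n - 2)*(n + 2)*(n - 3)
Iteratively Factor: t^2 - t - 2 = (t + 1)*(t - 2)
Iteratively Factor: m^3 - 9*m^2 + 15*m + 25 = (m + 1)*(m^2 - 10*m + 25) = (m - 5)*(m + 1)*(m - 5)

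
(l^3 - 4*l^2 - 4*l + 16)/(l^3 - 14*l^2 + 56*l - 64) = (l + 2)/(l - 8)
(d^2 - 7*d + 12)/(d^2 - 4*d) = (d - 3)/d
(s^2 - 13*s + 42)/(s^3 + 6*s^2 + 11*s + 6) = (s^2 - 13*s + 42)/(s^3 + 6*s^2 + 11*s + 6)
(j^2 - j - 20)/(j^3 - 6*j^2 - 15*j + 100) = 1/(j - 5)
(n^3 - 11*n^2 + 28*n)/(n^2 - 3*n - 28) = n*(n - 4)/(n + 4)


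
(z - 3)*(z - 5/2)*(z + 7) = z^3 + 3*z^2/2 - 31*z + 105/2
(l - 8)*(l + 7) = l^2 - l - 56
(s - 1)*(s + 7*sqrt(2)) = s^2 - s + 7*sqrt(2)*s - 7*sqrt(2)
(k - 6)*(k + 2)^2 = k^3 - 2*k^2 - 20*k - 24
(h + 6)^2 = h^2 + 12*h + 36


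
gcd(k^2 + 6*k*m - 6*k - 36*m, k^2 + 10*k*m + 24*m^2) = k + 6*m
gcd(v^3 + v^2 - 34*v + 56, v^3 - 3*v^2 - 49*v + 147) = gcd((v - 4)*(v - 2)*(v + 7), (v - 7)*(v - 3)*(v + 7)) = v + 7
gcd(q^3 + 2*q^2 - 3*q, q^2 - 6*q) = q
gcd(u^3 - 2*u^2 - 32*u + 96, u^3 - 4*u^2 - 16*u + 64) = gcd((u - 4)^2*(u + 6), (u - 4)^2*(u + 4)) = u^2 - 8*u + 16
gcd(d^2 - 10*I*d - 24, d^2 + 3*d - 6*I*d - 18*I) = d - 6*I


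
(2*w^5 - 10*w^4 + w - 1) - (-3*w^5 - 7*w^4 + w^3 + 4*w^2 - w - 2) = 5*w^5 - 3*w^4 - w^3 - 4*w^2 + 2*w + 1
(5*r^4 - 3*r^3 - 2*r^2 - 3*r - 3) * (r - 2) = 5*r^5 - 13*r^4 + 4*r^3 + r^2 + 3*r + 6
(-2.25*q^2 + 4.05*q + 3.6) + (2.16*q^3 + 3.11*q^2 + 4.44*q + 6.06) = 2.16*q^3 + 0.86*q^2 + 8.49*q + 9.66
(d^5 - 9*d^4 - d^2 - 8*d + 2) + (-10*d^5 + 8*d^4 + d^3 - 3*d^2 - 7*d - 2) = -9*d^5 - d^4 + d^3 - 4*d^2 - 15*d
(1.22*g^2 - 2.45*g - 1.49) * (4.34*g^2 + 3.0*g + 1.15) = 5.2948*g^4 - 6.973*g^3 - 12.4136*g^2 - 7.2875*g - 1.7135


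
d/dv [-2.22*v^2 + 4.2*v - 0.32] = 4.2 - 4.44*v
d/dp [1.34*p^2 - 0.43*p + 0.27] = 2.68*p - 0.43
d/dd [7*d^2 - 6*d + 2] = 14*d - 6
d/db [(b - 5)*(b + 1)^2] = 3*(b - 3)*(b + 1)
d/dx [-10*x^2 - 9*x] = -20*x - 9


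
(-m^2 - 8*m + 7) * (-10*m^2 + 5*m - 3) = 10*m^4 + 75*m^3 - 107*m^2 + 59*m - 21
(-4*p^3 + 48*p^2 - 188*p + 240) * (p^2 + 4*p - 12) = -4*p^5 + 32*p^4 + 52*p^3 - 1088*p^2 + 3216*p - 2880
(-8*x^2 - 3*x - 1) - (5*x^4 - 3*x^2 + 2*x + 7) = -5*x^4 - 5*x^2 - 5*x - 8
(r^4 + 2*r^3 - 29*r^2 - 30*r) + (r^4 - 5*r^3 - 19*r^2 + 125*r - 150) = 2*r^4 - 3*r^3 - 48*r^2 + 95*r - 150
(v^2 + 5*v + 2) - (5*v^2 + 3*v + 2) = -4*v^2 + 2*v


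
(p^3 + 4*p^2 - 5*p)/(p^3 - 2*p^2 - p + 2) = p*(p + 5)/(p^2 - p - 2)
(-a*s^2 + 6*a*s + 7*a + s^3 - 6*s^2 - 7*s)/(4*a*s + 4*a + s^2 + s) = (-a*s + 7*a + s^2 - 7*s)/(4*a + s)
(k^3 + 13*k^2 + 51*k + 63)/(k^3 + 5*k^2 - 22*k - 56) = (k^2 + 6*k + 9)/(k^2 - 2*k - 8)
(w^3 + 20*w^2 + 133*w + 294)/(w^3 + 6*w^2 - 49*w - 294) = (w + 7)/(w - 7)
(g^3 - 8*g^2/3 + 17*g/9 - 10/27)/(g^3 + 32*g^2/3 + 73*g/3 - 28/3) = (9*g^2 - 21*g + 10)/(9*(g^2 + 11*g + 28))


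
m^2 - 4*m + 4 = (m - 2)^2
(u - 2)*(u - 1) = u^2 - 3*u + 2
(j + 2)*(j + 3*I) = j^2 + 2*j + 3*I*j + 6*I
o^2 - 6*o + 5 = (o - 5)*(o - 1)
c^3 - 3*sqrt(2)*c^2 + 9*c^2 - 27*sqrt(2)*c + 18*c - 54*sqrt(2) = (c + 3)*(c + 6)*(c - 3*sqrt(2))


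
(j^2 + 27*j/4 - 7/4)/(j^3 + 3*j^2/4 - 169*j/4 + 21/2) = 1/(j - 6)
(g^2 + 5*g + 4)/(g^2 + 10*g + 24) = (g + 1)/(g + 6)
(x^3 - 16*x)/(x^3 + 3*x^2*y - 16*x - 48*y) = x/(x + 3*y)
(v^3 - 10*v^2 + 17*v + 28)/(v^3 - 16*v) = (v^2 - 6*v - 7)/(v*(v + 4))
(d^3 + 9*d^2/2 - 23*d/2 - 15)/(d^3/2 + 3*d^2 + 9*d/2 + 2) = (2*d^2 + 7*d - 30)/(d^2 + 5*d + 4)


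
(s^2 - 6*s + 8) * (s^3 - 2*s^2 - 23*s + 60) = s^5 - 8*s^4 - 3*s^3 + 182*s^2 - 544*s + 480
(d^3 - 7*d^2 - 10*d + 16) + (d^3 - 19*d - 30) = 2*d^3 - 7*d^2 - 29*d - 14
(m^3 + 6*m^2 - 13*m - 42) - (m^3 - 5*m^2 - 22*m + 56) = 11*m^2 + 9*m - 98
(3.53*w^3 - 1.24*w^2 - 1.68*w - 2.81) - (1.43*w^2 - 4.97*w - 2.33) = 3.53*w^3 - 2.67*w^2 + 3.29*w - 0.48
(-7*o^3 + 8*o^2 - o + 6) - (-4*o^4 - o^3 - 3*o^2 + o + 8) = 4*o^4 - 6*o^3 + 11*o^2 - 2*o - 2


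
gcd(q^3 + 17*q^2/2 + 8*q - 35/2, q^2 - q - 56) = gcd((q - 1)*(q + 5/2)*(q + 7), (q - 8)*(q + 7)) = q + 7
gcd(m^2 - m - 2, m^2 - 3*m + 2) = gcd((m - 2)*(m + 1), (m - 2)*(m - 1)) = m - 2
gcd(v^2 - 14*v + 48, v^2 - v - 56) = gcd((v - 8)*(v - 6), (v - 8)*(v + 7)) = v - 8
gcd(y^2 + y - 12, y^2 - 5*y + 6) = y - 3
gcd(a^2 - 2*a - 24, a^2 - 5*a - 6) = a - 6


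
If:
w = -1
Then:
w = -1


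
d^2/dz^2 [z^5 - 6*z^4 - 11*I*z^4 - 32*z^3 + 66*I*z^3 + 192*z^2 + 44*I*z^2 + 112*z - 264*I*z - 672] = 20*z^3 + z^2*(-72 - 132*I) + z*(-192 + 396*I) + 384 + 88*I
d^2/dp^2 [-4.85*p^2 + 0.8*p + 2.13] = -9.70000000000000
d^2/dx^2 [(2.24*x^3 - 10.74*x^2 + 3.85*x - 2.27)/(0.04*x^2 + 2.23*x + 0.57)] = (24.104784*x^3 + 18.531024*x^2 + 2.625072*x - 39.239776)/(6.4e-5*x^6 + 0.010704*x^5 + 0.599484*x^4 + 11.394631*x^3 + 8.542647*x^2 + 2.173581*x + 0.185193)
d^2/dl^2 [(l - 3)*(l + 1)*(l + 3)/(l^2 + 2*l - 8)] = 2*(l^3 - 51*l^2 - 78*l - 188)/(l^6 + 6*l^5 - 12*l^4 - 88*l^3 + 96*l^2 + 384*l - 512)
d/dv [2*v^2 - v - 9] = 4*v - 1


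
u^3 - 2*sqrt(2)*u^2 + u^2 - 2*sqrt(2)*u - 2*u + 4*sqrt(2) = (u - 1)*(u + 2)*(u - 2*sqrt(2))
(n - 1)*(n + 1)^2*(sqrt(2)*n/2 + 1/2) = sqrt(2)*n^4/2 + n^3/2 + sqrt(2)*n^3/2 - sqrt(2)*n^2/2 + n^2/2 - sqrt(2)*n/2 - n/2 - 1/2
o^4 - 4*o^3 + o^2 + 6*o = o*(o - 3)*(o - 2)*(o + 1)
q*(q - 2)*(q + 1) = q^3 - q^2 - 2*q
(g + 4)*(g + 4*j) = g^2 + 4*g*j + 4*g + 16*j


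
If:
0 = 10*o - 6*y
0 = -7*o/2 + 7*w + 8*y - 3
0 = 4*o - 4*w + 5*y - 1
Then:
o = 57/377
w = 163/754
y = 95/377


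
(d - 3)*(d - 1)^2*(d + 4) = d^4 - d^3 - 13*d^2 + 25*d - 12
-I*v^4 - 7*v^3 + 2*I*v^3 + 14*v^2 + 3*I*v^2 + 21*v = v*(v - 3)*(v - 7*I)*(-I*v - I)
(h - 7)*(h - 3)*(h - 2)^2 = h^4 - 14*h^3 + 65*h^2 - 124*h + 84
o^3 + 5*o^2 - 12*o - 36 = (o - 3)*(o + 2)*(o + 6)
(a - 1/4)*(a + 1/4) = a^2 - 1/16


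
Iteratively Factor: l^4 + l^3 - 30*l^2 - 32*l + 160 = (l - 5)*(l^3 + 6*l^2 - 32) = (l - 5)*(l + 4)*(l^2 + 2*l - 8) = (l - 5)*(l - 2)*(l + 4)*(l + 4)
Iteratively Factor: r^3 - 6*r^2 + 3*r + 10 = (r - 2)*(r^2 - 4*r - 5) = (r - 2)*(r + 1)*(r - 5)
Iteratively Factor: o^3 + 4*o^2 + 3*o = (o)*(o^2 + 4*o + 3) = o*(o + 3)*(o + 1)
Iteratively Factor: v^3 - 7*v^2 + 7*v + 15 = (v - 3)*(v^2 - 4*v - 5) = (v - 5)*(v - 3)*(v + 1)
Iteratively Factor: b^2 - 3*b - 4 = (b - 4)*(b + 1)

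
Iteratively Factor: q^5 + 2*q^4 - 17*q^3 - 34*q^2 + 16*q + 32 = (q + 4)*(q^4 - 2*q^3 - 9*q^2 + 2*q + 8) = (q - 4)*(q + 4)*(q^3 + 2*q^2 - q - 2) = (q - 4)*(q + 1)*(q + 4)*(q^2 + q - 2) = (q - 4)*(q + 1)*(q + 2)*(q + 4)*(q - 1)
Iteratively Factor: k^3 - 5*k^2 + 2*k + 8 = (k + 1)*(k^2 - 6*k + 8) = (k - 2)*(k + 1)*(k - 4)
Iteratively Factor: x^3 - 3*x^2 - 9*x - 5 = (x + 1)*(x^2 - 4*x - 5) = (x - 5)*(x + 1)*(x + 1)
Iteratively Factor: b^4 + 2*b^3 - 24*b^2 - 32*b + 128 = (b - 2)*(b^3 + 4*b^2 - 16*b - 64) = (b - 2)*(b + 4)*(b^2 - 16) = (b - 4)*(b - 2)*(b + 4)*(b + 4)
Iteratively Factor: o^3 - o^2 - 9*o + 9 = (o + 3)*(o^2 - 4*o + 3) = (o - 3)*(o + 3)*(o - 1)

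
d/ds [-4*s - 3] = -4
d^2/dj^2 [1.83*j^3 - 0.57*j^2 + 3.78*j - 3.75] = 10.98*j - 1.14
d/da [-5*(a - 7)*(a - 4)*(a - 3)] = -15*a^2 + 140*a - 305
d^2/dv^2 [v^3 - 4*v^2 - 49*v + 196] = 6*v - 8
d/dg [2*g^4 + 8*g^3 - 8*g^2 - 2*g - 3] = 8*g^3 + 24*g^2 - 16*g - 2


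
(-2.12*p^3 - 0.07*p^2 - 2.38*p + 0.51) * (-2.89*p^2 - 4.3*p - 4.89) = 6.1268*p^5 + 9.3183*p^4 + 17.546*p^3 + 9.1024*p^2 + 9.4452*p - 2.4939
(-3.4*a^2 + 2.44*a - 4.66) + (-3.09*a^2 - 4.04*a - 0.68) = -6.49*a^2 - 1.6*a - 5.34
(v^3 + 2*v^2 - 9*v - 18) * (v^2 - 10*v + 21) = v^5 - 8*v^4 - 8*v^3 + 114*v^2 - 9*v - 378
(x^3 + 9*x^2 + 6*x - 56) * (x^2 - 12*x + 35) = x^5 - 3*x^4 - 67*x^3 + 187*x^2 + 882*x - 1960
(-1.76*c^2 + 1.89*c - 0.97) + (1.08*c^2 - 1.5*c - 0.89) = -0.68*c^2 + 0.39*c - 1.86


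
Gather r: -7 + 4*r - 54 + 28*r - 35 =32*r - 96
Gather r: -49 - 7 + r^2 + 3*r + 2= r^2 + 3*r - 54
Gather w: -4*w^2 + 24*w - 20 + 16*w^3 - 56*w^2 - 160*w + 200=16*w^3 - 60*w^2 - 136*w + 180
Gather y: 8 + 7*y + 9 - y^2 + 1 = -y^2 + 7*y + 18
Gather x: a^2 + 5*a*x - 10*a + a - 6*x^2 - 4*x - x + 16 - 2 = a^2 - 9*a - 6*x^2 + x*(5*a - 5) + 14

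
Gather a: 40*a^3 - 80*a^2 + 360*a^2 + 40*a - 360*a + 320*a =40*a^3 + 280*a^2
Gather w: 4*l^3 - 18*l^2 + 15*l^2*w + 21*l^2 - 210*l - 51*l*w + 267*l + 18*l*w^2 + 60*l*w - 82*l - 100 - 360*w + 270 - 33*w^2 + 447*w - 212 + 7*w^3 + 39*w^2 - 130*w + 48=4*l^3 + 3*l^2 - 25*l + 7*w^3 + w^2*(18*l + 6) + w*(15*l^2 + 9*l - 43) + 6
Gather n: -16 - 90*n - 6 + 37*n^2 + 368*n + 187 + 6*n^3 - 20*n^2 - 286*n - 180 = 6*n^3 + 17*n^2 - 8*n - 15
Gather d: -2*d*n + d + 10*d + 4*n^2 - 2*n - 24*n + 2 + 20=d*(11 - 2*n) + 4*n^2 - 26*n + 22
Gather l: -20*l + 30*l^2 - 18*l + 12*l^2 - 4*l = 42*l^2 - 42*l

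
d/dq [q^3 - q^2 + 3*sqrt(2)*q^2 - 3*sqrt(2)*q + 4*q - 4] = 3*q^2 - 2*q + 6*sqrt(2)*q - 3*sqrt(2) + 4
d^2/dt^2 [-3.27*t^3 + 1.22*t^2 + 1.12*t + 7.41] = 2.44 - 19.62*t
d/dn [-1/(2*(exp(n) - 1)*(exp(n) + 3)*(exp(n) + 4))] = ((exp(n) - 1)*(exp(n) + 3) + (exp(n) - 1)*(exp(n) + 4) + (exp(n) + 3)*(exp(n) + 4))/(8*(exp(n) + 3)^2*(exp(n) + 4)^2*sinh(n/2)^2)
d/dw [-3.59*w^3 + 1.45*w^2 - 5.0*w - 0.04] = -10.77*w^2 + 2.9*w - 5.0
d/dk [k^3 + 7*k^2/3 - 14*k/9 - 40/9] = 3*k^2 + 14*k/3 - 14/9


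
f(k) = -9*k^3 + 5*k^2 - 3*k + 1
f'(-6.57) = -1234.15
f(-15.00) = 31546.00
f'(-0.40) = -11.32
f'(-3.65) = -399.21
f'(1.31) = -36.23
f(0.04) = 0.89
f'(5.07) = -646.33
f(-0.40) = 3.58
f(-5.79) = 1932.93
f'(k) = -27*k^2 + 10*k - 3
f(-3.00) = 298.00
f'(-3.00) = -276.00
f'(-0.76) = -26.20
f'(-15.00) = -6228.00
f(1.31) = -14.58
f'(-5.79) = -966.05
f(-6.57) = 2788.88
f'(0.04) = -2.64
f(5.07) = -1058.60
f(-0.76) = 10.12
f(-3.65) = 516.21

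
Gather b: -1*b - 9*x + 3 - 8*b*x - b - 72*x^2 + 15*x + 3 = b*(-8*x - 2) - 72*x^2 + 6*x + 6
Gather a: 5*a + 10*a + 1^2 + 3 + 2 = 15*a + 6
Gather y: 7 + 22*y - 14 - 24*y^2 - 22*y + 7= -24*y^2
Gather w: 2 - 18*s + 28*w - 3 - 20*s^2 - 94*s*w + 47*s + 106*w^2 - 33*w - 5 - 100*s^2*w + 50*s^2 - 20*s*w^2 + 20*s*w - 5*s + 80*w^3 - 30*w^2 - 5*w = 30*s^2 + 24*s + 80*w^3 + w^2*(76 - 20*s) + w*(-100*s^2 - 74*s - 10) - 6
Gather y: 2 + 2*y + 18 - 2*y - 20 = 0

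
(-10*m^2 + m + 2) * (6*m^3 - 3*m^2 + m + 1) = -60*m^5 + 36*m^4 - m^3 - 15*m^2 + 3*m + 2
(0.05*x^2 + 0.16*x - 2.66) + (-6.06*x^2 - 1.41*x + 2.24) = -6.01*x^2 - 1.25*x - 0.42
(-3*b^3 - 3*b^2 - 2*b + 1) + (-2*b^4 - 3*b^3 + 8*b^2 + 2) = -2*b^4 - 6*b^3 + 5*b^2 - 2*b + 3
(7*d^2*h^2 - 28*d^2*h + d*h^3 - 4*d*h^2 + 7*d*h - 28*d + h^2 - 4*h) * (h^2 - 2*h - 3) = 7*d^2*h^4 - 42*d^2*h^3 + 35*d^2*h^2 + 84*d^2*h + d*h^5 - 6*d*h^4 + 12*d*h^3 - 30*d*h^2 + 35*d*h + 84*d + h^4 - 6*h^3 + 5*h^2 + 12*h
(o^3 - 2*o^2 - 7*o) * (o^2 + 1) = o^5 - 2*o^4 - 6*o^3 - 2*o^2 - 7*o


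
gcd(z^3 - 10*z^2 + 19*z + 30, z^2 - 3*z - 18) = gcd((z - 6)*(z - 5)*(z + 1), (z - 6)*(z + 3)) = z - 6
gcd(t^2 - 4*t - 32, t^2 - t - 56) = t - 8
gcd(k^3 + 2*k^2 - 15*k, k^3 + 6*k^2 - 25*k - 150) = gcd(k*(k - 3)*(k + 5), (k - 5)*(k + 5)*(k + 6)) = k + 5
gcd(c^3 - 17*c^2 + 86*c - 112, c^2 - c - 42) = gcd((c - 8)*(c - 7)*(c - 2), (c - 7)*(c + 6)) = c - 7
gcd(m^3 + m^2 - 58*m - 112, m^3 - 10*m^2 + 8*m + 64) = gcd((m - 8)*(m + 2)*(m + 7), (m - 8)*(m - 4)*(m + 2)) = m^2 - 6*m - 16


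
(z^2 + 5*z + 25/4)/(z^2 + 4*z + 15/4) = (2*z + 5)/(2*z + 3)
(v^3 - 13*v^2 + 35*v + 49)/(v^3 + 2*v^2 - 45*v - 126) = (v^2 - 6*v - 7)/(v^2 + 9*v + 18)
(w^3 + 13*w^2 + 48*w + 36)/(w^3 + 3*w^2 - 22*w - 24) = (w + 6)/(w - 4)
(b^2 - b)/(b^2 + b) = (b - 1)/(b + 1)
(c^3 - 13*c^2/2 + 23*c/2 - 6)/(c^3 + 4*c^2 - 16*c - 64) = (2*c^2 - 5*c + 3)/(2*(c^2 + 8*c + 16))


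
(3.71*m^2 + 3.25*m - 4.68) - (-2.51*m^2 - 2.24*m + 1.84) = 6.22*m^2 + 5.49*m - 6.52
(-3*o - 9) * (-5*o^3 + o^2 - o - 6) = 15*o^4 + 42*o^3 - 6*o^2 + 27*o + 54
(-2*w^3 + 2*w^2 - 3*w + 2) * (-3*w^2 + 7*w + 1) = 6*w^5 - 20*w^4 + 21*w^3 - 25*w^2 + 11*w + 2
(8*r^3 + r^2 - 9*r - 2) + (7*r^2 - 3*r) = 8*r^3 + 8*r^2 - 12*r - 2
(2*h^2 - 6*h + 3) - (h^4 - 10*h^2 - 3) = -h^4 + 12*h^2 - 6*h + 6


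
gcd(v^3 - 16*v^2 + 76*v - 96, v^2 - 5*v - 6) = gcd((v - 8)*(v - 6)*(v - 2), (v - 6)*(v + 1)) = v - 6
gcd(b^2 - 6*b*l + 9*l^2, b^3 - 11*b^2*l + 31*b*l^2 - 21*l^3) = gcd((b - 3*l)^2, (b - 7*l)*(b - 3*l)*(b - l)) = b - 3*l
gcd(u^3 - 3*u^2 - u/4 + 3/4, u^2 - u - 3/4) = u + 1/2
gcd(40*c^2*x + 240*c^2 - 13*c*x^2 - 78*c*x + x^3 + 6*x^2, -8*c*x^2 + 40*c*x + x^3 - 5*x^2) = -8*c + x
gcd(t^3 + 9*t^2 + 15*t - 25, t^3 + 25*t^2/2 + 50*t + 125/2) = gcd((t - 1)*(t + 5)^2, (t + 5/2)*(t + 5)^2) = t^2 + 10*t + 25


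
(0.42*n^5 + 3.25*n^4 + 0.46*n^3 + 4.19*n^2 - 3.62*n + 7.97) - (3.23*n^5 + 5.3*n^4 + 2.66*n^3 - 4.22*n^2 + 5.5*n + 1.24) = -2.81*n^5 - 2.05*n^4 - 2.2*n^3 + 8.41*n^2 - 9.12*n + 6.73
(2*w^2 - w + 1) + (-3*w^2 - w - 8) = -w^2 - 2*w - 7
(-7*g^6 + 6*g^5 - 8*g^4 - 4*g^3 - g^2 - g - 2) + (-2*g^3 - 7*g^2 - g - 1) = -7*g^6 + 6*g^5 - 8*g^4 - 6*g^3 - 8*g^2 - 2*g - 3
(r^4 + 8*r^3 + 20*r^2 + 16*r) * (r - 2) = r^5 + 6*r^4 + 4*r^3 - 24*r^2 - 32*r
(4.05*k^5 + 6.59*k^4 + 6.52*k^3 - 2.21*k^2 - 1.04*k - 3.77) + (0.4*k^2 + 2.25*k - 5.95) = 4.05*k^5 + 6.59*k^4 + 6.52*k^3 - 1.81*k^2 + 1.21*k - 9.72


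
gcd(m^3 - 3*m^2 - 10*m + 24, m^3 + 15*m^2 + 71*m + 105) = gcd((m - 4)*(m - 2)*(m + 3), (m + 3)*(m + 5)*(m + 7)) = m + 3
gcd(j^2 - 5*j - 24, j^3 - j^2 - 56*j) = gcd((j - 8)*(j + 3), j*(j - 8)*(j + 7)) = j - 8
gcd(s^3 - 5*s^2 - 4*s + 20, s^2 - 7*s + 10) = s^2 - 7*s + 10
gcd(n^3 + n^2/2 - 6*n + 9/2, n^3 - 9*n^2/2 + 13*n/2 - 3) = n^2 - 5*n/2 + 3/2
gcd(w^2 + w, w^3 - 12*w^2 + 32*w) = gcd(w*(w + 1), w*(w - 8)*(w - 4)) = w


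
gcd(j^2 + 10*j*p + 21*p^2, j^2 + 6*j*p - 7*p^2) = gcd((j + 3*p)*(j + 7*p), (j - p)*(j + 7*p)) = j + 7*p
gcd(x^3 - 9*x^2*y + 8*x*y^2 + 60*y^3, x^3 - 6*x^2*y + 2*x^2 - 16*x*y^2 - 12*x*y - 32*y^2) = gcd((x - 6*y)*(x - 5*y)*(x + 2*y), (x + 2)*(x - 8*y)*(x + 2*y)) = x + 2*y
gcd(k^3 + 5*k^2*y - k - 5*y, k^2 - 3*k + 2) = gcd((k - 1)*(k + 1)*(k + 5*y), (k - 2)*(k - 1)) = k - 1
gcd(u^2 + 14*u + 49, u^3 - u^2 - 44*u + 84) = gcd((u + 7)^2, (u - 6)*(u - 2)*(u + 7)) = u + 7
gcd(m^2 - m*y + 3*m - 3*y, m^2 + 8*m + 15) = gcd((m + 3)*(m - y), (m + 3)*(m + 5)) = m + 3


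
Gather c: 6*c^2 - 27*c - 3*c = 6*c^2 - 30*c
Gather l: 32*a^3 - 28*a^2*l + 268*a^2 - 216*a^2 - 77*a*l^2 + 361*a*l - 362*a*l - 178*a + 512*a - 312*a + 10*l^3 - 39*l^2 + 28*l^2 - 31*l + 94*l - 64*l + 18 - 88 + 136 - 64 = 32*a^3 + 52*a^2 + 22*a + 10*l^3 + l^2*(-77*a - 11) + l*(-28*a^2 - a - 1) + 2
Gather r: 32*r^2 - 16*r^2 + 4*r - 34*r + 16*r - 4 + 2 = 16*r^2 - 14*r - 2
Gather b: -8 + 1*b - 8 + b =2*b - 16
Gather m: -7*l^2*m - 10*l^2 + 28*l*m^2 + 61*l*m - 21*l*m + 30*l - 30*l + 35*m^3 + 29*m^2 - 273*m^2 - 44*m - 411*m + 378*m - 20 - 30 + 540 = -10*l^2 + 35*m^3 + m^2*(28*l - 244) + m*(-7*l^2 + 40*l - 77) + 490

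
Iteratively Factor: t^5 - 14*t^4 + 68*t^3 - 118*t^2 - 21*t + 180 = (t - 5)*(t^4 - 9*t^3 + 23*t^2 - 3*t - 36) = (t - 5)*(t - 3)*(t^3 - 6*t^2 + 5*t + 12) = (t - 5)*(t - 3)*(t + 1)*(t^2 - 7*t + 12) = (t - 5)*(t - 3)^2*(t + 1)*(t - 4)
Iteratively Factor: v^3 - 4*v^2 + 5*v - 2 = (v - 2)*(v^2 - 2*v + 1) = (v - 2)*(v - 1)*(v - 1)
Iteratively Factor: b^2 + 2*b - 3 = (b - 1)*(b + 3)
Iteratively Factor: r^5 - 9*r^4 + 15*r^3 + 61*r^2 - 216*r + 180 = (r - 5)*(r^4 - 4*r^3 - 5*r^2 + 36*r - 36) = (r - 5)*(r - 2)*(r^3 - 2*r^2 - 9*r + 18) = (r - 5)*(r - 2)^2*(r^2 - 9) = (r - 5)*(r - 3)*(r - 2)^2*(r + 3)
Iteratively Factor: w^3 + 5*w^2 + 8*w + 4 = (w + 1)*(w^2 + 4*w + 4) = (w + 1)*(w + 2)*(w + 2)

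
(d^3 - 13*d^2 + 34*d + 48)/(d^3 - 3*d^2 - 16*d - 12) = (d - 8)/(d + 2)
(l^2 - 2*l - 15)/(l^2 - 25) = (l + 3)/(l + 5)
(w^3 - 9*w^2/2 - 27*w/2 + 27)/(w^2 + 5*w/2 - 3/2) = (2*w^2 - 15*w + 18)/(2*w - 1)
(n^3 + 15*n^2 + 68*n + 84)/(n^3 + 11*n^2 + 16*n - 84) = (n + 2)/(n - 2)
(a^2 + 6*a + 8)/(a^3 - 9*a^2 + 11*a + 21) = (a^2 + 6*a + 8)/(a^3 - 9*a^2 + 11*a + 21)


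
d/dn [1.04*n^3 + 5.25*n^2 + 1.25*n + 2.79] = 3.12*n^2 + 10.5*n + 1.25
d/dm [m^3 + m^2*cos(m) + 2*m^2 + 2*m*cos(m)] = -m^2*sin(m) + 3*m^2 + 2*sqrt(2)*m*cos(m + pi/4) + 4*m + 2*cos(m)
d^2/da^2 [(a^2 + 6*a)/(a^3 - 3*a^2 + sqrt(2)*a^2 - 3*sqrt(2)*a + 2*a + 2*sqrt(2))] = 2*(a*(a + 6)*(3*a^2 - 6*a + 2*sqrt(2)*a - 3*sqrt(2) + 2)^2 - (a*(a + 6)*(3*a - 3 + sqrt(2)) + 2*(a + 3)*(3*a^2 - 6*a + 2*sqrt(2)*a - 3*sqrt(2) + 2))*(a^3 - 3*a^2 + sqrt(2)*a^2 - 3*sqrt(2)*a + 2*a + 2*sqrt(2)) + (a^3 - 3*a^2 + sqrt(2)*a^2 - 3*sqrt(2)*a + 2*a + 2*sqrt(2))^2)/(a^3 - 3*a^2 + sqrt(2)*a^2 - 3*sqrt(2)*a + 2*a + 2*sqrt(2))^3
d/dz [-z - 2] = -1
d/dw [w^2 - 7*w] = 2*w - 7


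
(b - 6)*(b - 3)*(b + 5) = b^3 - 4*b^2 - 27*b + 90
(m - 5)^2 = m^2 - 10*m + 25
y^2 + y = y*(y + 1)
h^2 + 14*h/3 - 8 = (h - 4/3)*(h + 6)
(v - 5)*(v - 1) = v^2 - 6*v + 5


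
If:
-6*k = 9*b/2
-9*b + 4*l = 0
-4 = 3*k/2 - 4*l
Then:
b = 32/81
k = -8/27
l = 8/9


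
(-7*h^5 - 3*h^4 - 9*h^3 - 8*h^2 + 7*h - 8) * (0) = 0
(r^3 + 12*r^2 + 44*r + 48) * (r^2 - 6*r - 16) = r^5 + 6*r^4 - 44*r^3 - 408*r^2 - 992*r - 768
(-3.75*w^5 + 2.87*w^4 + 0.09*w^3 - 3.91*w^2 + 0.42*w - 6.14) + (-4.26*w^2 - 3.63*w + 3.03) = -3.75*w^5 + 2.87*w^4 + 0.09*w^3 - 8.17*w^2 - 3.21*w - 3.11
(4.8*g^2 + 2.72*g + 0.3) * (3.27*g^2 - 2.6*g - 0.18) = 15.696*g^4 - 3.5856*g^3 - 6.955*g^2 - 1.2696*g - 0.054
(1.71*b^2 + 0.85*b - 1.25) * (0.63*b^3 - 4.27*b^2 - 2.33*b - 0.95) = 1.0773*b^5 - 6.7662*b^4 - 8.4013*b^3 + 1.7325*b^2 + 2.105*b + 1.1875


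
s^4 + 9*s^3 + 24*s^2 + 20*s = s*(s + 2)^2*(s + 5)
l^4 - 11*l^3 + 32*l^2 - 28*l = l*(l - 7)*(l - 2)^2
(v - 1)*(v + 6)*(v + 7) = v^3 + 12*v^2 + 29*v - 42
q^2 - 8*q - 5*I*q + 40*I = (q - 8)*(q - 5*I)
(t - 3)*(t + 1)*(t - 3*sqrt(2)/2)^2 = t^4 - 3*sqrt(2)*t^3 - 2*t^3 + 3*t^2/2 + 6*sqrt(2)*t^2 - 9*t + 9*sqrt(2)*t - 27/2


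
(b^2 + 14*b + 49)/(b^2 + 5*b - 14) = (b + 7)/(b - 2)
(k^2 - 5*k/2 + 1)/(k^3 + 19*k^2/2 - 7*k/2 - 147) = (2*k^2 - 5*k + 2)/(2*k^3 + 19*k^2 - 7*k - 294)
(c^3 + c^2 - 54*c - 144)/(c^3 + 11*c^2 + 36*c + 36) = (c - 8)/(c + 2)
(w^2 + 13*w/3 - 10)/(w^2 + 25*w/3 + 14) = (3*w - 5)/(3*w + 7)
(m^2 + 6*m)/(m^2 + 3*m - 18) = m/(m - 3)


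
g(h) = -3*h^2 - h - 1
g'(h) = -6*h - 1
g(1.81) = -12.64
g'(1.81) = -11.86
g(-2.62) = -18.97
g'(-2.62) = 14.72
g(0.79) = -3.66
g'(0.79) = -5.74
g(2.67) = -25.06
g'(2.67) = -17.02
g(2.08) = -16.06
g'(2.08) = -13.48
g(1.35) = -7.82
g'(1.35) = -9.10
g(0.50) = -2.25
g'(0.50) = -4.00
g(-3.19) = -28.34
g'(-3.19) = 18.14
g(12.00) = -445.00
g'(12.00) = -73.00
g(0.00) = -1.00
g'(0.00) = -1.00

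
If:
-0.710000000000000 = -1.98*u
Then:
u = 0.36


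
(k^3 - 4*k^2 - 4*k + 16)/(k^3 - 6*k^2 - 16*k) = (k^2 - 6*k + 8)/(k*(k - 8))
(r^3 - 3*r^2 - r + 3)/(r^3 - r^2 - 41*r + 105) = (r^2 - 1)/(r^2 + 2*r - 35)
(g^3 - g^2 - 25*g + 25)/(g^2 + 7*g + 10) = (g^2 - 6*g + 5)/(g + 2)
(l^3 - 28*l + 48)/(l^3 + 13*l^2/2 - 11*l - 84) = 2*(l^2 - 6*l + 8)/(2*l^2 + l - 28)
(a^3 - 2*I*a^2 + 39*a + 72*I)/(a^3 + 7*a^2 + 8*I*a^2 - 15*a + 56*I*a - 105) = (a^2 - 5*I*a + 24)/(a^2 + a*(7 + 5*I) + 35*I)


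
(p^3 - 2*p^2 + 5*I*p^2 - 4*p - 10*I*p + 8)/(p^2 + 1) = (p^2 + p*(-2 + 4*I) - 8*I)/(p - I)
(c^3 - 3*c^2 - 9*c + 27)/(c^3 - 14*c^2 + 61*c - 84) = (c^2 - 9)/(c^2 - 11*c + 28)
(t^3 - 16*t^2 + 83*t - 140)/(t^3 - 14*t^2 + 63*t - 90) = (t^2 - 11*t + 28)/(t^2 - 9*t + 18)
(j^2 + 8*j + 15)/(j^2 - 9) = (j + 5)/(j - 3)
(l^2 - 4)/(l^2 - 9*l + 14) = (l + 2)/(l - 7)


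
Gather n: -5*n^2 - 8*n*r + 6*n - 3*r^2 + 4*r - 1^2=-5*n^2 + n*(6 - 8*r) - 3*r^2 + 4*r - 1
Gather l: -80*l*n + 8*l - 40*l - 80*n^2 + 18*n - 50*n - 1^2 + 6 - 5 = l*(-80*n - 32) - 80*n^2 - 32*n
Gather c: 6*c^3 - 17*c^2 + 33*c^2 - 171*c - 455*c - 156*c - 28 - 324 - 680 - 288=6*c^3 + 16*c^2 - 782*c - 1320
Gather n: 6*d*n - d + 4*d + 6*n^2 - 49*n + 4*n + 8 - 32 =3*d + 6*n^2 + n*(6*d - 45) - 24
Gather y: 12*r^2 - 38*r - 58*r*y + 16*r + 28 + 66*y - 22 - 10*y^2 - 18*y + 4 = 12*r^2 - 22*r - 10*y^2 + y*(48 - 58*r) + 10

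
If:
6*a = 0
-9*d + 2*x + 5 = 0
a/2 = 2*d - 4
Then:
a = 0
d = 2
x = 13/2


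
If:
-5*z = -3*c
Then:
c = 5*z/3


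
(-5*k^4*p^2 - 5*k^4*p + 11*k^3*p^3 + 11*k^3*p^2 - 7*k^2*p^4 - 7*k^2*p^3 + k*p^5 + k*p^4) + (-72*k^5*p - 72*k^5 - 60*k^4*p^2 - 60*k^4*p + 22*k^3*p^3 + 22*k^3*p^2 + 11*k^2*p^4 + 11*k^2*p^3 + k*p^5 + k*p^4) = -72*k^5*p - 72*k^5 - 65*k^4*p^2 - 65*k^4*p + 33*k^3*p^3 + 33*k^3*p^2 + 4*k^2*p^4 + 4*k^2*p^3 + 2*k*p^5 + 2*k*p^4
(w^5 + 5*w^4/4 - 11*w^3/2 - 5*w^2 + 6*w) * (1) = w^5 + 5*w^4/4 - 11*w^3/2 - 5*w^2 + 6*w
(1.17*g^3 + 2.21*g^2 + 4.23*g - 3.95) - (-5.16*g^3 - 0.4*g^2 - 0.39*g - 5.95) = 6.33*g^3 + 2.61*g^2 + 4.62*g + 2.0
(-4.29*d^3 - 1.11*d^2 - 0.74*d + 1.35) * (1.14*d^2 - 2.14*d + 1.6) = -4.8906*d^5 + 7.9152*d^4 - 5.3322*d^3 + 1.3466*d^2 - 4.073*d + 2.16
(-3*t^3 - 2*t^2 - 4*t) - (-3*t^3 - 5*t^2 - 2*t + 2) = 3*t^2 - 2*t - 2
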